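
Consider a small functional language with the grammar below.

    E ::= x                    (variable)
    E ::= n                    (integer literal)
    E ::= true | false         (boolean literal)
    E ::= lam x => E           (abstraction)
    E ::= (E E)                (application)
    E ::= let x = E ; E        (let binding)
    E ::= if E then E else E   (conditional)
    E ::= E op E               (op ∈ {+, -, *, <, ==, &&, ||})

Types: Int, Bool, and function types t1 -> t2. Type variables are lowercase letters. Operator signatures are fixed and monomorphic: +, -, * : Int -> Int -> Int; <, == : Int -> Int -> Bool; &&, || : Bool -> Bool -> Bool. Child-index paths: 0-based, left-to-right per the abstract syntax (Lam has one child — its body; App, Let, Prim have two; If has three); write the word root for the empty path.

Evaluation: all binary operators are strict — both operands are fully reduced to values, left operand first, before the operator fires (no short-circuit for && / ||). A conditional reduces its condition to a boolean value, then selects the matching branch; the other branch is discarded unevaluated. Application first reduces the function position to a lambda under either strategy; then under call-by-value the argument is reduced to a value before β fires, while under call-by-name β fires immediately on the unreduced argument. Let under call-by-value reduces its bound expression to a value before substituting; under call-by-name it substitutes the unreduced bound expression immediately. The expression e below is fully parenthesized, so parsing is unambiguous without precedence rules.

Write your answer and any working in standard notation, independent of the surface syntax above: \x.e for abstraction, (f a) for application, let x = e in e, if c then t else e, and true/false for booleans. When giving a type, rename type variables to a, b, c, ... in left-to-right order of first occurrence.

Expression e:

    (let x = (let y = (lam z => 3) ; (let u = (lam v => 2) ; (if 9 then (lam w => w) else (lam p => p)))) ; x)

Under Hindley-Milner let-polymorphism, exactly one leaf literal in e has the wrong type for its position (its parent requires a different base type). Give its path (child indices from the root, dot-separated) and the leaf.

Answer: 0.1.1.0 : 9

Derivation:
\z._ : a -> Int
let y : forall. a -> Int
\v._ : b -> Int
let u : forall. b -> Int
  unify Int ~ Bool
  FAIL: mismatch Int ~ Bool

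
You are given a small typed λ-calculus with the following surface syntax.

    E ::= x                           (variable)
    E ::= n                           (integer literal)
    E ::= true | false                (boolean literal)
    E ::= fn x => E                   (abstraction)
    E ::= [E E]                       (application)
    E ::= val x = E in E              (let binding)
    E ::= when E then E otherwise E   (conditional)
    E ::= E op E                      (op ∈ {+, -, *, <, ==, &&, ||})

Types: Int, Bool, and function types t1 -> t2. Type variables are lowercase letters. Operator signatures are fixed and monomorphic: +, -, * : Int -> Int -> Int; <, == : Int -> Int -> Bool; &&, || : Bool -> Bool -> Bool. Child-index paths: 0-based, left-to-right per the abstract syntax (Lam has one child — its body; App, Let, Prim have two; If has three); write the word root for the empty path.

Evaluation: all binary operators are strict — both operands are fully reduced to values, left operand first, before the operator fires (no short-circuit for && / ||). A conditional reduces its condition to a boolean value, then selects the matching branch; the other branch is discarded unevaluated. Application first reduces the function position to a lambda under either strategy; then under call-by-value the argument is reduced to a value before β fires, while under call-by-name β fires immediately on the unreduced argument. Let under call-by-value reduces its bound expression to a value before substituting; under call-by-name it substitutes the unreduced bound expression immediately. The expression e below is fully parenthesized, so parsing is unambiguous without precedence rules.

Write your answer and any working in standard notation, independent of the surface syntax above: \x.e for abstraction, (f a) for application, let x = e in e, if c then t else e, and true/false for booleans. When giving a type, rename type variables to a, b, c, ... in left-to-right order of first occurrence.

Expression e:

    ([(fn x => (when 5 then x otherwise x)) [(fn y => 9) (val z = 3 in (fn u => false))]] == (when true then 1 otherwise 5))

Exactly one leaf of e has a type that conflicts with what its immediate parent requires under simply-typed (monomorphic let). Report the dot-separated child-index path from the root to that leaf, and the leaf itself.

Trace:
  unify Int ~ Bool
  FAIL: mismatch Int ~ Bool

Answer: 0.0.0.0 : 5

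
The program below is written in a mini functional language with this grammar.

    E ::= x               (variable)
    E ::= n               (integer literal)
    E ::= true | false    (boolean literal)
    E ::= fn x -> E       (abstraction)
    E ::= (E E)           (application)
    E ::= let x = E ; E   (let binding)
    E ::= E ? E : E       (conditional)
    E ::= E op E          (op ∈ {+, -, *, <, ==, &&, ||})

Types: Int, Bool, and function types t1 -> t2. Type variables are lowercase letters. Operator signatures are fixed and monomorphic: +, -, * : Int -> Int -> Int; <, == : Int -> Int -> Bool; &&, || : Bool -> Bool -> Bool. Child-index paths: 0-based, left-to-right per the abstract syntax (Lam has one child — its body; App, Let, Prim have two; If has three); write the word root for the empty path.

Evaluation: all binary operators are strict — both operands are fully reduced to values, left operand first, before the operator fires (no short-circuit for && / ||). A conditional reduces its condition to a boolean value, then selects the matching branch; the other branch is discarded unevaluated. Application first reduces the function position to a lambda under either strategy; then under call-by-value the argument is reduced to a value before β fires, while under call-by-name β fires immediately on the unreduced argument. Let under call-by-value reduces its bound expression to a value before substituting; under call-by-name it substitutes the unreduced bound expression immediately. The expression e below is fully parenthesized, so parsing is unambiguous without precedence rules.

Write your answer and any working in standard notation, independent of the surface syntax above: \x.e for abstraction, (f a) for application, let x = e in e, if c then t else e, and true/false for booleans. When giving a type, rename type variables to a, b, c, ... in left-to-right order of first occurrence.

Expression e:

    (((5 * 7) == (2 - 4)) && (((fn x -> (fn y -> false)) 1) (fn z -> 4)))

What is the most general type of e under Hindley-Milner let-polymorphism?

Answer: Bool

Derivation:
  unify Int ~ Int
  unify Int ~ Int
  unify Int ~ Int
  unify Int ~ Int
  unify Int ~ Int
  unify Int ~ Int
  unify Bool ~ Bool
\y._ : b -> Bool
\x._ : a -> b -> Bool
  unify a -> b -> Bool ~ Int -> c
  unify a ~ Int
  unify b -> Bool ~ c
_ _ : b -> Bool
\z._ : d -> Int
  unify b -> Bool ~ (d -> Int) -> e
  unify b ~ d -> Int
  unify Bool ~ e
_ _ : Bool
  unify Bool ~ Bool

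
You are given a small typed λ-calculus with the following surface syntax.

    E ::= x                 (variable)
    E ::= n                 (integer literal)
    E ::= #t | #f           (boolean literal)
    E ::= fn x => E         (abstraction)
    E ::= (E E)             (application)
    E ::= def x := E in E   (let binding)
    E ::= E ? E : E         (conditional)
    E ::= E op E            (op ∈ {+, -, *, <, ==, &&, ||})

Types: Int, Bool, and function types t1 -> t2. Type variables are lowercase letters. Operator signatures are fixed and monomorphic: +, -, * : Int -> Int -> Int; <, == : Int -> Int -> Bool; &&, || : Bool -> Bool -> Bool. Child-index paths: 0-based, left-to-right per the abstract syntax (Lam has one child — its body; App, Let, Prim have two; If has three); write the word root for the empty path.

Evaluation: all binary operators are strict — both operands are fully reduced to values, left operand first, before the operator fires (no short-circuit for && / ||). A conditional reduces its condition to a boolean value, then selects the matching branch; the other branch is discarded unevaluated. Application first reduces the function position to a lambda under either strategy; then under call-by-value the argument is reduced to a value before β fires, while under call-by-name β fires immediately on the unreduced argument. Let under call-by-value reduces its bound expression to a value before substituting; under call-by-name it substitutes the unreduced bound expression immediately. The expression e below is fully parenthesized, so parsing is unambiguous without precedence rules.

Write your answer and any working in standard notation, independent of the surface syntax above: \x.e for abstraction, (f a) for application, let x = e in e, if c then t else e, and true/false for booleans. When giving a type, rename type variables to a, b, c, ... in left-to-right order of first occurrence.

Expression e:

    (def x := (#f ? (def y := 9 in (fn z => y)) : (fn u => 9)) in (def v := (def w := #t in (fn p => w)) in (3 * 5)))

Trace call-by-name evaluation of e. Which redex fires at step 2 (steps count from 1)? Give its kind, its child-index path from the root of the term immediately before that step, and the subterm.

Answer: let at root : (let v = (let w = true in (\p.w)) in (3 * 5))

Working:
step 0: (let x = (if false then (let y = 9 in (\z.y)) else (\u.9)) in (let v = (let w = true in (\p.w)) in (3 * 5)))
step 1: [let@root] (let v = (let w = true in (\p.w)) in (3 * 5))
step 2: [let@root] (3 * 5)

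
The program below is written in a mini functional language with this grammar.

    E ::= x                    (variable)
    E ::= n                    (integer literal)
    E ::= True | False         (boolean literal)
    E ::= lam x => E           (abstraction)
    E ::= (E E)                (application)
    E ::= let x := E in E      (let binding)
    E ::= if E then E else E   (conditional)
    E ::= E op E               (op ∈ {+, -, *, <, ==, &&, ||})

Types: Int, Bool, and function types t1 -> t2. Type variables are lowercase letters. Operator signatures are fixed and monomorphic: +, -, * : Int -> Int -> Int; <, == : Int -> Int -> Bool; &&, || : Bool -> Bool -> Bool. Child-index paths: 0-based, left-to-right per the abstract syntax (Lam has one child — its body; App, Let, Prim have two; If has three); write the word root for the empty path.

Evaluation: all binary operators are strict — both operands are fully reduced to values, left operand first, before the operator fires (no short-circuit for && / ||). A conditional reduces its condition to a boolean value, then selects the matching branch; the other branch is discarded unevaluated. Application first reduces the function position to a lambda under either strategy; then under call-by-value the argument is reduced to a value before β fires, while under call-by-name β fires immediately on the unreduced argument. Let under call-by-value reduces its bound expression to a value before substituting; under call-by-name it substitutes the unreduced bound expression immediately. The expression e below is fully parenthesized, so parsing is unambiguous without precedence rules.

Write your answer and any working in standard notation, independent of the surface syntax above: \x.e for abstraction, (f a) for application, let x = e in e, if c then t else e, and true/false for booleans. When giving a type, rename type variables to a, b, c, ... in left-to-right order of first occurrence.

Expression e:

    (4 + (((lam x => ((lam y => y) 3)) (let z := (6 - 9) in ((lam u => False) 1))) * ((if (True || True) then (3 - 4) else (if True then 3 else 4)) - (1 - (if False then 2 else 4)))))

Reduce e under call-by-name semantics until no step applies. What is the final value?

Working:
step 0: (4 + (((\x.((\y.y) 3)) (let z = (6 - 9) in ((\u.false) 1))) * ((if (true || true) then (3 - 4) else (if true then 3 else 4)) - (1 - (if false then 2 else 4)))))
step 1: [beta@1.0] (4 + (((\y.y) 3) * ((if (true || true) then (3 - 4) else (if true then 3 else 4)) - (1 - (if false then 2 else 4)))))
step 2: [beta@1.0] (4 + (3 * ((if (true || true) then (3 - 4) else (if true then 3 else 4)) - (1 - (if false then 2 else 4)))))
step 3: [delta@1.1.0.0] (4 + (3 * ((if true then (3 - 4) else (if true then 3 else 4)) - (1 - (if false then 2 else 4)))))
step 4: [if@1.1.0] (4 + (3 * ((3 - 4) - (1 - (if false then 2 else 4)))))
step 5: [delta@1.1.0] (4 + (3 * (-1 - (1 - (if false then 2 else 4)))))
step 6: [if@1.1.1.1] (4 + (3 * (-1 - (1 - 4))))
step 7: [delta@1.1.1] (4 + (3 * (-1 - -3)))
step 8: [delta@1.1] (4 + (3 * 2))
step 9: [delta@1] (4 + 6)
step 10: [delta@root] 10

Answer: 10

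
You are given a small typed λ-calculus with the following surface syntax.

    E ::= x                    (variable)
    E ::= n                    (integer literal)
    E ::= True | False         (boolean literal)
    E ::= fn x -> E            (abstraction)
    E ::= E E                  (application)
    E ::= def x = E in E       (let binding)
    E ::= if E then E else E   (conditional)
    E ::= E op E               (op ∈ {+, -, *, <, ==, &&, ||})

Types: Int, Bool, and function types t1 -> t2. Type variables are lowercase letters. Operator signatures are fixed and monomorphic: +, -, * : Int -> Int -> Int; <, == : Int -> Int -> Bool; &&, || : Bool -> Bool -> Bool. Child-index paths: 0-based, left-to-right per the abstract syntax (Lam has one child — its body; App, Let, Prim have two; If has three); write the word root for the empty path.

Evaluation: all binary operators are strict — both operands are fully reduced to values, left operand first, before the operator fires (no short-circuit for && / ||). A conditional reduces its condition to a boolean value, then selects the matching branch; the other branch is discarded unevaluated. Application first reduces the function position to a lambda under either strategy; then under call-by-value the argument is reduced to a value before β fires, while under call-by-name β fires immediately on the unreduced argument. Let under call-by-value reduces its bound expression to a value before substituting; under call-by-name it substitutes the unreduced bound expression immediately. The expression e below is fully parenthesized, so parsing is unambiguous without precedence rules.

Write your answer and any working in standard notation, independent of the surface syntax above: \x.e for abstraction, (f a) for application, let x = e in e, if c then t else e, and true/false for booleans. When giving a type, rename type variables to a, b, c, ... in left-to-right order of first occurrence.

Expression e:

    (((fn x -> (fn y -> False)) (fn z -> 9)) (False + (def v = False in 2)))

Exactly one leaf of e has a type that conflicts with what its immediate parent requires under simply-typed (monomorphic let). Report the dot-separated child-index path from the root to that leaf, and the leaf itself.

Derivation:
\y._ : b -> Bool
\x._ : a -> b -> Bool
\z._ : c -> Int
  unify a -> b -> Bool ~ (c -> Int) -> d
  unify a ~ c -> Int
  unify b -> Bool ~ d
_ _ : b -> Bool
  unify Bool ~ Int
  FAIL: mismatch Bool ~ Int

Answer: 1.0 : false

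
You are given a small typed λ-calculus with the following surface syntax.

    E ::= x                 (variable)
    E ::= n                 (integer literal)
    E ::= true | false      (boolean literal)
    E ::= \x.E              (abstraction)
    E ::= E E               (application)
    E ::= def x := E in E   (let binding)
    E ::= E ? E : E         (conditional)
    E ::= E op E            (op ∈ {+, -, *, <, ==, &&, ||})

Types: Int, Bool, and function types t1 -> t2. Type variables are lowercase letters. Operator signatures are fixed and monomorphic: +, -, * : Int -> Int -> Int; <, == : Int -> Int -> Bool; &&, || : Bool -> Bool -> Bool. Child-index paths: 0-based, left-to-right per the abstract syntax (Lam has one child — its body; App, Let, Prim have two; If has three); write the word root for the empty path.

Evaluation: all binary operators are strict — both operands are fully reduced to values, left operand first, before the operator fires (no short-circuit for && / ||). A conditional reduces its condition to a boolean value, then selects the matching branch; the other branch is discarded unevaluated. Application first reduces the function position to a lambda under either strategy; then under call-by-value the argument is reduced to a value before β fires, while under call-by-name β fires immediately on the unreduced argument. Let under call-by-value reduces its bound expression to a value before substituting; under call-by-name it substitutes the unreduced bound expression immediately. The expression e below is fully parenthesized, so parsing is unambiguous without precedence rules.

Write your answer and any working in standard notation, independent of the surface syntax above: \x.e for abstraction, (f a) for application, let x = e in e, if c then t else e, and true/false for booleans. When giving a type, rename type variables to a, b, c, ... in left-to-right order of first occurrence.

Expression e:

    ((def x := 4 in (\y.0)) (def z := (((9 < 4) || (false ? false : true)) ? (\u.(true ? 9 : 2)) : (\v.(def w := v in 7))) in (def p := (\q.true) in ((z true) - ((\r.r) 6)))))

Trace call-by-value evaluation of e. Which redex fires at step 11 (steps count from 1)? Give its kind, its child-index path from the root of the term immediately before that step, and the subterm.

Working:
step 0: ((let x = 4 in (\y.0)) (let z = (if ((9 < 4) || (if false then false else true)) then (\u.(if true then 9 else 2)) else (\v.(let w = v in 7))) in (let p = (\q.true) in ((z true) - ((\r.r) 6)))))
step 1: [let@0] ((\y.0) (let z = (if ((9 < 4) || (if false then false else true)) then (\u.(if true then 9 else 2)) else (\v.(let w = v in 7))) in (let p = (\q.true) in ((z true) - ((\r.r) 6)))))
step 2: [delta@1.0.0.0] ((\y.0) (let z = (if (false || (if false then false else true)) then (\u.(if true then 9 else 2)) else (\v.(let w = v in 7))) in (let p = (\q.true) in ((z true) - ((\r.r) 6)))))
step 3: [if@1.0.0.1] ((\y.0) (let z = (if (false || true) then (\u.(if true then 9 else 2)) else (\v.(let w = v in 7))) in (let p = (\q.true) in ((z true) - ((\r.r) 6)))))
step 4: [delta@1.0.0] ((\y.0) (let z = (if true then (\u.(if true then 9 else 2)) else (\v.(let w = v in 7))) in (let p = (\q.true) in ((z true) - ((\r.r) 6)))))
step 5: [if@1.0] ((\y.0) (let z = (\u.(if true then 9 else 2)) in (let p = (\q.true) in ((z true) - ((\r.r) 6)))))
step 6: [let@1] ((\y.0) (let p = (\q.true) in (((\u.(if true then 9 else 2)) true) - ((\r.r) 6))))
step 7: [let@1] ((\y.0) (((\u.(if true then 9 else 2)) true) - ((\r.r) 6)))
step 8: [beta@1.0] ((\y.0) ((if true then 9 else 2) - ((\r.r) 6)))
step 9: [if@1.0] ((\y.0) (9 - ((\r.r) 6)))
step 10: [beta@1.1] ((\y.0) (9 - 6))
step 11: [delta@1] ((\y.0) 3)

Answer: delta at 1 : (9 - 6)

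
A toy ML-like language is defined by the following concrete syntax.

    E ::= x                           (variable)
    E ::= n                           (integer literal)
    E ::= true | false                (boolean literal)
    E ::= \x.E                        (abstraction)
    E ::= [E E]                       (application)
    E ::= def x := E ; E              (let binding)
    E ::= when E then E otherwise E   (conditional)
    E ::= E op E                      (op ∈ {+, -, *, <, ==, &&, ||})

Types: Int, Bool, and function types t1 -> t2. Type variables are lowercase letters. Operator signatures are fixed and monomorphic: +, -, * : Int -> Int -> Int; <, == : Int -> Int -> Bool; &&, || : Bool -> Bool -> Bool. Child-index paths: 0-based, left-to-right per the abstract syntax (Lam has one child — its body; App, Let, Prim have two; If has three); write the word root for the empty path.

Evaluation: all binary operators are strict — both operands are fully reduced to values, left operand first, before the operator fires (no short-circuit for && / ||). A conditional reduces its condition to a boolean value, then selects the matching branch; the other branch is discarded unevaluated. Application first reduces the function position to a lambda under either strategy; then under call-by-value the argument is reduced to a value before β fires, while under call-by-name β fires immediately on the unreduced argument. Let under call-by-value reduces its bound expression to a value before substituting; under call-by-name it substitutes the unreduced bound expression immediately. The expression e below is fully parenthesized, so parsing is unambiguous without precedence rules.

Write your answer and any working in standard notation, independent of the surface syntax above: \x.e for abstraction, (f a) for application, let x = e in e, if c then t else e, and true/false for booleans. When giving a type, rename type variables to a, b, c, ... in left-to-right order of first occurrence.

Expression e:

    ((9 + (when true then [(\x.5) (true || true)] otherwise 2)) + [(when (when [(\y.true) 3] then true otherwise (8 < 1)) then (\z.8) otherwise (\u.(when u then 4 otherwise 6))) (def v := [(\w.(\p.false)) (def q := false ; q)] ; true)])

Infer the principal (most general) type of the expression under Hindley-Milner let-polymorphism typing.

Answer: Int

Working:
  unify Int ~ Int
  unify Bool ~ Bool
\x._ : a -> Int
  unify Bool ~ Bool
  unify Bool ~ Bool
  unify a -> Int ~ Bool -> b
  unify a ~ Bool
  unify Int ~ b
_ _ : Int
  unify Int ~ Int
  unify Int ~ Int
  unify Int ~ Int
\y._ : c -> Bool
  unify c -> Bool ~ Int -> d
  unify c ~ Int
  unify Bool ~ d
_ _ : Bool
  unify Bool ~ Bool
  unify Int ~ Int
  unify Int ~ Int
  unify Bool ~ Bool
  unify Bool ~ Bool
\z._ : e -> Int
u : f
  unify f ~ Bool
  unify Int ~ Int
\u._ : Bool -> Int
  unify e -> Int ~ Bool -> Int
  unify e ~ Bool
  unify Int ~ Int
\p._ : h -> Bool
\w._ : g -> h -> Bool
let q : Bool
q : Bool
  unify g -> h -> Bool ~ Bool -> i
  unify g ~ Bool
  unify h -> Bool ~ i
_ _ : h -> Bool
let v : forall. h -> Bool
  unify Bool -> Int ~ Bool -> j
  unify Bool ~ Bool
  unify Int ~ j
_ _ : Int
  unify Int ~ Int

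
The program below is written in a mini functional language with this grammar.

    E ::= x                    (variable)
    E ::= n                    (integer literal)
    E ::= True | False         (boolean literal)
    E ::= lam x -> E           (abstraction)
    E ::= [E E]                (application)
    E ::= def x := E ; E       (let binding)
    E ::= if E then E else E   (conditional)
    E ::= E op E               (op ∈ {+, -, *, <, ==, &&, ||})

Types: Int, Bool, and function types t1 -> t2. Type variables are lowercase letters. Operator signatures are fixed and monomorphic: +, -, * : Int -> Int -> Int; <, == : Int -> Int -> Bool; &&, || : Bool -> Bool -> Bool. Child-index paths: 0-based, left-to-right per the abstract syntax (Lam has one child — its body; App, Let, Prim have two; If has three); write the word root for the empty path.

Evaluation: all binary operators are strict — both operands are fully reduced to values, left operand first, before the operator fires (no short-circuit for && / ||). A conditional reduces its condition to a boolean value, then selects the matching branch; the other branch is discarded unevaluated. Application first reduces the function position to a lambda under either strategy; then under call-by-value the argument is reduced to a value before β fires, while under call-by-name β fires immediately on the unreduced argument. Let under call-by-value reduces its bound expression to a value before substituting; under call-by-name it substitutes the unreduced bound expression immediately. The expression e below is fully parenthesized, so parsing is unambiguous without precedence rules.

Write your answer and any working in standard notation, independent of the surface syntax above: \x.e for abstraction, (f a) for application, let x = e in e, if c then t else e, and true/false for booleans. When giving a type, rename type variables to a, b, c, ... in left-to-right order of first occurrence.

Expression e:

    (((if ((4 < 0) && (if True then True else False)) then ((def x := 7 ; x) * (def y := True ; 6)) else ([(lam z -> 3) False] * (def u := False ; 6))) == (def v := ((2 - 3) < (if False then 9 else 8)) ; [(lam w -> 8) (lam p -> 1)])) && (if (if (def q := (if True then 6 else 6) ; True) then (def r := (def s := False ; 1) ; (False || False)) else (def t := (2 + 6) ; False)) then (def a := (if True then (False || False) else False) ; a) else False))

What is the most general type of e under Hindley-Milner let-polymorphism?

Answer: Bool

Derivation:
  unify Int ~ Int
  unify Int ~ Int
  unify Bool ~ Bool
  unify Bool ~ Bool
  unify Bool ~ Bool
  unify Bool ~ Bool
  unify Bool ~ Bool
let x : Int
x : Int
  unify Int ~ Int
let y : Bool
  unify Int ~ Int
\z._ : a -> Int
  unify a -> Int ~ Bool -> b
  unify a ~ Bool
  unify Int ~ b
_ _ : Int
  unify Int ~ Int
let u : Bool
  unify Int ~ Int
  unify Int ~ Int
  unify Int ~ Int
  unify Int ~ Int
  unify Int ~ Int
  unify Int ~ Int
  unify Bool ~ Bool
  unify Int ~ Int
  unify Int ~ Int
let v : Bool
\w._ : c -> Int
\p._ : d -> Int
  unify c -> Int ~ (d -> Int) -> e
  unify c ~ d -> Int
  unify Int ~ e
_ _ : Int
  unify Int ~ Int
  unify Bool ~ Bool
  unify Bool ~ Bool
  unify Int ~ Int
let q : Int
  unify Bool ~ Bool
let s : Bool
let r : Int
  unify Bool ~ Bool
  unify Bool ~ Bool
  unify Int ~ Int
  unify Int ~ Int
let t : Int
  unify Bool ~ Bool
  unify Bool ~ Bool
  unify Bool ~ Bool
  unify Bool ~ Bool
  unify Bool ~ Bool
  unify Bool ~ Bool
let a : Bool
a : Bool
  unify Bool ~ Bool
  unify Bool ~ Bool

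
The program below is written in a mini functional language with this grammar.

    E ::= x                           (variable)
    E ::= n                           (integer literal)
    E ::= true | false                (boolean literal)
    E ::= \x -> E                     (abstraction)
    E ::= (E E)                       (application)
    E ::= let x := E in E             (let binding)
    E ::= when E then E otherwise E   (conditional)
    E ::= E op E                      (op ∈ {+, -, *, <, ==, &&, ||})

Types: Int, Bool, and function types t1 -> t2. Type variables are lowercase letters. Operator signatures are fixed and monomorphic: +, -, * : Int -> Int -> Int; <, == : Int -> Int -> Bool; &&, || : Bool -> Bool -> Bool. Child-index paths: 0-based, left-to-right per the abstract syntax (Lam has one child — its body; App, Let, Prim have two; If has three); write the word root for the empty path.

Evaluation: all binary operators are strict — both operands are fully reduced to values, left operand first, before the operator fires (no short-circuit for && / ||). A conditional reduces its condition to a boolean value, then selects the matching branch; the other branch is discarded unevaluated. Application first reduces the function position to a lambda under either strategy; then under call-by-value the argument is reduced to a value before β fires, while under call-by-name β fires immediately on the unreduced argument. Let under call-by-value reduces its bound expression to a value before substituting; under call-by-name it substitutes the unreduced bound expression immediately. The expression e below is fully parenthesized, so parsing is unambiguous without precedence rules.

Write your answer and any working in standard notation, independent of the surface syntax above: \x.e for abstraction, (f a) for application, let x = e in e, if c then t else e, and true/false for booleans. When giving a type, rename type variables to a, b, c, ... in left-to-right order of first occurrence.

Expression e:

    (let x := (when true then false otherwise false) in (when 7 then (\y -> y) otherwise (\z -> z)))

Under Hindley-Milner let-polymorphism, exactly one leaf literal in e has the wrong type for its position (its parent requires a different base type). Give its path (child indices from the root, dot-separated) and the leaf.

Answer: 1.0 : 7

Trace:
  unify Bool ~ Bool
  unify Bool ~ Bool
let x : Bool
  unify Int ~ Bool
  FAIL: mismatch Int ~ Bool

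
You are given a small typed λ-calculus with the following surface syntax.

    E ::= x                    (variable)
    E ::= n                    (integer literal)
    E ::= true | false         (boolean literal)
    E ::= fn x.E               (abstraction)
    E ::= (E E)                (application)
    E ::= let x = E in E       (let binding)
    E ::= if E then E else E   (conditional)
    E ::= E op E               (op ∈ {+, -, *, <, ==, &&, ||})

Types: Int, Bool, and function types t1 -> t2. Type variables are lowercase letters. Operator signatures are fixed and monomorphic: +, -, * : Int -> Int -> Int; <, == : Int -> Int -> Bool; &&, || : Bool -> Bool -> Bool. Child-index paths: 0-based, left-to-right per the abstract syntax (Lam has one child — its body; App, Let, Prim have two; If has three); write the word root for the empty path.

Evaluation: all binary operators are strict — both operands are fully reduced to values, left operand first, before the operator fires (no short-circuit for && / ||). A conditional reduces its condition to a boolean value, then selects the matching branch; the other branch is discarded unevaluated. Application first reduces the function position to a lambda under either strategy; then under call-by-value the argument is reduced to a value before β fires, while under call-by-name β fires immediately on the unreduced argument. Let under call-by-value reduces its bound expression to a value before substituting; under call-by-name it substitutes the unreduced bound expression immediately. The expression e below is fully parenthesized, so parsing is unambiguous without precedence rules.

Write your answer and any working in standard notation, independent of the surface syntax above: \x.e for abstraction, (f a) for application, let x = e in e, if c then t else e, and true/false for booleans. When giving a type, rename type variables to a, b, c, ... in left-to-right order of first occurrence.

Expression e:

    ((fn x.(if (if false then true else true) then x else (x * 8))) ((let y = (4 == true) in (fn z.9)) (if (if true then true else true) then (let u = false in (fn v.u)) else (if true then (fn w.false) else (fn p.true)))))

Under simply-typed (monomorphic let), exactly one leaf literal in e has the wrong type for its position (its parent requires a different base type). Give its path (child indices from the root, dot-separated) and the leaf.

Answer: 1.0.0.1 : true

Derivation:
  unify Bool ~ Bool
  unify Bool ~ Bool
  unify Bool ~ Bool
x : a
x : a
  unify a ~ Int
  unify Int ~ Int
  unify Int ~ Int
\x._ : Int -> Int
  unify Int ~ Int
  unify Bool ~ Int
  FAIL: mismatch Bool ~ Int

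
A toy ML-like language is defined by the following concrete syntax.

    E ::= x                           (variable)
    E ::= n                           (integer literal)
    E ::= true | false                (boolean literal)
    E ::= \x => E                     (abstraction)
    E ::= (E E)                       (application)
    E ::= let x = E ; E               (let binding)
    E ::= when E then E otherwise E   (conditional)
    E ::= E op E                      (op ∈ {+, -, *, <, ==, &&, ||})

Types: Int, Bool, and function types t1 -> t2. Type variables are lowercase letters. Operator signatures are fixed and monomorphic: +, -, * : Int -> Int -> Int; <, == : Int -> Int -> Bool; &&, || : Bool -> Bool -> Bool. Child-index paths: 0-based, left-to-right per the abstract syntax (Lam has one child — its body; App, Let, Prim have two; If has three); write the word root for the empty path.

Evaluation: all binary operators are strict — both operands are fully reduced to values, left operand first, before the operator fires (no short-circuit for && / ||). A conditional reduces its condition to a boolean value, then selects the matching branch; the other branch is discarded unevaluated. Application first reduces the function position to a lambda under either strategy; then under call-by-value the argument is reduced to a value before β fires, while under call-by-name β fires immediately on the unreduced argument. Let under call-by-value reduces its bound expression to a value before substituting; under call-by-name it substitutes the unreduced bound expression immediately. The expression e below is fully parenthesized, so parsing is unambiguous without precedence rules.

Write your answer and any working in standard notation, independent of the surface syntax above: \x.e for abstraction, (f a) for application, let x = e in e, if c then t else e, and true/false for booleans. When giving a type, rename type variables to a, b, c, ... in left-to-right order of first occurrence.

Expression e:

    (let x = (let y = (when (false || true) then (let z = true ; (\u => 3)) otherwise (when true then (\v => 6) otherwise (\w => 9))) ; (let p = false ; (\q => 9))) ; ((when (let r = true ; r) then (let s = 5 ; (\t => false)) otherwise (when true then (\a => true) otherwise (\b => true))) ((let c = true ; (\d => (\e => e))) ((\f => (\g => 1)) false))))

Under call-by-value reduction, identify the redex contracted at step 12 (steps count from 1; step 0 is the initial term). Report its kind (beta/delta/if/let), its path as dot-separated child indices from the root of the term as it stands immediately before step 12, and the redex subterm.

Working:
step 0: (let x = (let y = (if (false || true) then (let z = true in (\u.3)) else (if true then (\v.6) else (\w.9))) in (let p = false in (\q.9))) in ((if (let r = true in r) then (let s = 5 in (\t.false)) else (if true then (\a.true) else (\b.true))) ((let c = true in (\d.(\e.e))) ((\f.(\g.1)) false))))
step 1: [delta@0.0.0] (let x = (let y = (if true then (let z = true in (\u.3)) else (if true then (\v.6) else (\w.9))) in (let p = false in (\q.9))) in ((if (let r = true in r) then (let s = 5 in (\t.false)) else (if true then (\a.true) else (\b.true))) ((let c = true in (\d.(\e.e))) ((\f.(\g.1)) false))))
step 2: [if@0.0] (let x = (let y = (let z = true in (\u.3)) in (let p = false in (\q.9))) in ((if (let r = true in r) then (let s = 5 in (\t.false)) else (if true then (\a.true) else (\b.true))) ((let c = true in (\d.(\e.e))) ((\f.(\g.1)) false))))
step 3: [let@0.0] (let x = (let y = (\u.3) in (let p = false in (\q.9))) in ((if (let r = true in r) then (let s = 5 in (\t.false)) else (if true then (\a.true) else (\b.true))) ((let c = true in (\d.(\e.e))) ((\f.(\g.1)) false))))
step 4: [let@0] (let x = (let p = false in (\q.9)) in ((if (let r = true in r) then (let s = 5 in (\t.false)) else (if true then (\a.true) else (\b.true))) ((let c = true in (\d.(\e.e))) ((\f.(\g.1)) false))))
step 5: [let@0] (let x = (\q.9) in ((if (let r = true in r) then (let s = 5 in (\t.false)) else (if true then (\a.true) else (\b.true))) ((let c = true in (\d.(\e.e))) ((\f.(\g.1)) false))))
step 6: [let@root] ((if (let r = true in r) then (let s = 5 in (\t.false)) else (if true then (\a.true) else (\b.true))) ((let c = true in (\d.(\e.e))) ((\f.(\g.1)) false)))
step 7: [let@0.0] ((if true then (let s = 5 in (\t.false)) else (if true then (\a.true) else (\b.true))) ((let c = true in (\d.(\e.e))) ((\f.(\g.1)) false)))
step 8: [if@0] ((let s = 5 in (\t.false)) ((let c = true in (\d.(\e.e))) ((\f.(\g.1)) false)))
step 9: [let@0] ((\t.false) ((let c = true in (\d.(\e.e))) ((\f.(\g.1)) false)))
step 10: [let@1.0] ((\t.false) ((\d.(\e.e)) ((\f.(\g.1)) false)))
step 11: [beta@1.1] ((\t.false) ((\d.(\e.e)) (\g.1)))
step 12: [beta@1] ((\t.false) (\e.e))

Answer: beta at 1 : ((\d.(\e.e)) (\g.1))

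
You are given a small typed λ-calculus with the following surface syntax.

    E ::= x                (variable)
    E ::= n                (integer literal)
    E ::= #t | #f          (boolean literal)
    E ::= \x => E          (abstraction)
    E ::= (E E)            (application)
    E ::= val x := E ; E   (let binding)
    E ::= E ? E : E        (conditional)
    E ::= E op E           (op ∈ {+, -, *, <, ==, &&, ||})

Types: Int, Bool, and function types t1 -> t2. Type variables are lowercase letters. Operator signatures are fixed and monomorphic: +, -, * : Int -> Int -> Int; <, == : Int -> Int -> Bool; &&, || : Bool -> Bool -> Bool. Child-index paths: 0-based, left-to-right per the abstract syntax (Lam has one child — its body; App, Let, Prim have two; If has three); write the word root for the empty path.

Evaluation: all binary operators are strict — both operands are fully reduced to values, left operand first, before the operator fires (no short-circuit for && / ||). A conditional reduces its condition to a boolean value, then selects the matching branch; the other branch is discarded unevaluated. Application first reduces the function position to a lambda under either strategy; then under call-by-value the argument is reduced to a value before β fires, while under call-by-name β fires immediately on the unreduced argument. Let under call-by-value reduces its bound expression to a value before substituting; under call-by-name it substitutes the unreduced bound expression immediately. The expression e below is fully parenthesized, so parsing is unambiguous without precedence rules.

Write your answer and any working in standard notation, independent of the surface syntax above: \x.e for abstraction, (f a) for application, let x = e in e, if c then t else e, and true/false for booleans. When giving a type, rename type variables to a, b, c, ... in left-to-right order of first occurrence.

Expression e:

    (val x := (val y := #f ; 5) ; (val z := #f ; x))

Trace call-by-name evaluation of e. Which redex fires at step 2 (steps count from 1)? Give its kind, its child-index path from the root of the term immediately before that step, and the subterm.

Derivation:
step 0: (let x = (let y = false in 5) in (let z = false in x))
step 1: [let@root] (let z = false in (let y = false in 5))
step 2: [let@root] (let y = false in 5)

Answer: let at root : (let z = false in (let y = false in 5))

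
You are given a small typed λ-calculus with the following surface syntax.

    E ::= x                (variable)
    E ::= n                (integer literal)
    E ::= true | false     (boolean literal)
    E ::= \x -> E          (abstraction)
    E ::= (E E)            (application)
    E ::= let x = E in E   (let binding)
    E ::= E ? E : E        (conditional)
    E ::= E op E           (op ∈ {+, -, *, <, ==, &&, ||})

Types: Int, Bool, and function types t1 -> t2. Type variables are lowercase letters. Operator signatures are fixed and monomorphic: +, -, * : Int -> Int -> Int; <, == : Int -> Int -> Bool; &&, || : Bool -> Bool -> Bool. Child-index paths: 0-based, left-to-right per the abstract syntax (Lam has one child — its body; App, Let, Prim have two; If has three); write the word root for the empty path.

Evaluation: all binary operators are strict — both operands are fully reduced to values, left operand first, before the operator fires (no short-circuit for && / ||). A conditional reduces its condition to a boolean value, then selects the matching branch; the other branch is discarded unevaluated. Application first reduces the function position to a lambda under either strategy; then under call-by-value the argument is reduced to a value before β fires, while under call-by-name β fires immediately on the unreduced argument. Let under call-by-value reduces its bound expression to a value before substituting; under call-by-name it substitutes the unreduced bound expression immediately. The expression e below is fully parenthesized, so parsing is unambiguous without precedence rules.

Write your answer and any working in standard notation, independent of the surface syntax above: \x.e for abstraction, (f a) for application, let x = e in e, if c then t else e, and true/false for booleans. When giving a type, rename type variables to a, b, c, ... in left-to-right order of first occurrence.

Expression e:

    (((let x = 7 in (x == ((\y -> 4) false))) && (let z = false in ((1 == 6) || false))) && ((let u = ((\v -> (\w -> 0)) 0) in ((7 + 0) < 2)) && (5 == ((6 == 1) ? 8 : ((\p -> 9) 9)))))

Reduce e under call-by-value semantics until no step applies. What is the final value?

Derivation:
step 0: (((let x = 7 in (x == ((\y.4) false))) && (let z = false in ((1 == 6) || false))) && ((let u = ((\v.(\w.0)) 0) in ((7 + 0) < 2)) && (5 == (if (6 == 1) then 8 else ((\p.9) 9)))))
step 1: [let@0.0] (((7 == ((\y.4) false)) && (let z = false in ((1 == 6) || false))) && ((let u = ((\v.(\w.0)) 0) in ((7 + 0) < 2)) && (5 == (if (6 == 1) then 8 else ((\p.9) 9)))))
step 2: [beta@0.0.1] (((7 == 4) && (let z = false in ((1 == 6) || false))) && ((let u = ((\v.(\w.0)) 0) in ((7 + 0) < 2)) && (5 == (if (6 == 1) then 8 else ((\p.9) 9)))))
step 3: [delta@0.0] ((false && (let z = false in ((1 == 6) || false))) && ((let u = ((\v.(\w.0)) 0) in ((7 + 0) < 2)) && (5 == (if (6 == 1) then 8 else ((\p.9) 9)))))
step 4: [let@0.1] ((false && ((1 == 6) || false)) && ((let u = ((\v.(\w.0)) 0) in ((7 + 0) < 2)) && (5 == (if (6 == 1) then 8 else ((\p.9) 9)))))
step 5: [delta@0.1.0] ((false && (false || false)) && ((let u = ((\v.(\w.0)) 0) in ((7 + 0) < 2)) && (5 == (if (6 == 1) then 8 else ((\p.9) 9)))))
step 6: [delta@0.1] ((false && false) && ((let u = ((\v.(\w.0)) 0) in ((7 + 0) < 2)) && (5 == (if (6 == 1) then 8 else ((\p.9) 9)))))
step 7: [delta@0] (false && ((let u = ((\v.(\w.0)) 0) in ((7 + 0) < 2)) && (5 == (if (6 == 1) then 8 else ((\p.9) 9)))))
step 8: [beta@1.0.0] (false && ((let u = (\w.0) in ((7 + 0) < 2)) && (5 == (if (6 == 1) then 8 else ((\p.9) 9)))))
step 9: [let@1.0] (false && (((7 + 0) < 2) && (5 == (if (6 == 1) then 8 else ((\p.9) 9)))))
step 10: [delta@1.0.0] (false && ((7 < 2) && (5 == (if (6 == 1) then 8 else ((\p.9) 9)))))
step 11: [delta@1.0] (false && (false && (5 == (if (6 == 1) then 8 else ((\p.9) 9)))))
step 12: [delta@1.1.1.0] (false && (false && (5 == (if false then 8 else ((\p.9) 9)))))
step 13: [if@1.1.1] (false && (false && (5 == ((\p.9) 9))))
step 14: [beta@1.1.1] (false && (false && (5 == 9)))
step 15: [delta@1.1] (false && (false && false))
step 16: [delta@1] (false && false)
step 17: [delta@root] false

Answer: false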